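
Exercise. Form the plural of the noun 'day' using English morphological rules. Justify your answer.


Apply rule: Add -s. 'day' becomes 'days'.

days


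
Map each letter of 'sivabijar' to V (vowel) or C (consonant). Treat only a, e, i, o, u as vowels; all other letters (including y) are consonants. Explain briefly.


Letter mapping: s = C, i = V, v = C, a = V, b = C, i = V, j = C, a = V, r = C.

CVCVCVCVC


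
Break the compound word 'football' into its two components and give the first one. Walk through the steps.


Split 'football' into 'foot' + 'ball'. The first part is 'foot'.

foot


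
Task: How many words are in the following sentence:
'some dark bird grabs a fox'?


Split into words: some | dark | bird | grabs | a | fox = 6 words.

6


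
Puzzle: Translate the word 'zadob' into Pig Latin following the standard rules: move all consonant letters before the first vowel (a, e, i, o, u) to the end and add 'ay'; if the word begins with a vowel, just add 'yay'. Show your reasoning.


'zadob': move consonant cluster 'z' to end and add 'ay': 'adobzay'.

adobzay


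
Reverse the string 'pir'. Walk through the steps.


Reverse 'pir' character by character: 'rip'.

rip


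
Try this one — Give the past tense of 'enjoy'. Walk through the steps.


Apply rule: Add -ed. 'enjoy' becomes 'enjoyed'.

enjoyed


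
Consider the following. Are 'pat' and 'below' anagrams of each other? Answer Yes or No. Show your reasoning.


Sorted letters of 'pat': 'apt'
Sorted letters of 'below': 'below'
They do not match.

No


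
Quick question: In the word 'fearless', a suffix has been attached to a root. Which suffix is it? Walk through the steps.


The word 'fearless' = 'fear' (root) + '-less' (suffix). The suffix is '-less'.

less


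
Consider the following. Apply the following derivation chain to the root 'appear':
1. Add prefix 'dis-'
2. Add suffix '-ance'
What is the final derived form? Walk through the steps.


Step 1: Add prefix 'dis-' to 'appear' = 'disappear'
Step 2: Add suffix '-ance' to 'disappear' = 'disappearance'

disappearance


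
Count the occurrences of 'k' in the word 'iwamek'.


Letter 'k' in 'iwamek': found at position(s) 6 = 1 occurrence(s).

1


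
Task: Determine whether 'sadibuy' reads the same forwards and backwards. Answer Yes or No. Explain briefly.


Forward: 'sadibuy'
Reversed: 'yubidas'
They differ.

No


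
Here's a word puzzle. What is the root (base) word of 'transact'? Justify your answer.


Remove prefix 'trans' from 'transact' to get root 'act'.

act


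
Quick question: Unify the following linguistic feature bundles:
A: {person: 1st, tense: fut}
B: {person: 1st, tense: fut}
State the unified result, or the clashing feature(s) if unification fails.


Compare features:
person: A=1st vs B=1st -> unified: 1st
tense: A=fut vs B=fut -> unified: fut
No clashes found.

Unified: {person: 1st, tense: fut}


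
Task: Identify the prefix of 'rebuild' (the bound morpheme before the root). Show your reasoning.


The word 'rebuild' = 're' (prefix) + 'build' (root). The prefix is 're'.

re


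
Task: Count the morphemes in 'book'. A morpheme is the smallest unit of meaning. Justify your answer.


Decomposition: book (free morpheme) = 1 morpheme(s)

1 morphemes


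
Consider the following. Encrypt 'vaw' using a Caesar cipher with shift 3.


Shift each letter by 3: v -> y, a -> d, w -> z. Result: 'ydz'.

ydz


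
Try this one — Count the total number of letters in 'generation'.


Spell out 'generation' and number each letter: g(1), e(2), n(3), e(4), r(5), a(6), t(7), i(8), o(9), n(10). Total: 10 letters.

10


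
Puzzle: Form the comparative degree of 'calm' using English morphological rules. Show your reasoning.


Apply comparative formation (add -er): 'calm' -> 'calmer'.

calmer


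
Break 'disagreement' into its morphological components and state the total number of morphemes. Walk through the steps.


Step 1: Identify prefix: 'dis' (meaning: not/apart)
Step 2: Identify root: 'agree'
Step 3: Identify suffix(es): 'ment'
Decomposition: dis- (prefix: not/apart) + agree (root) + -ment (suffix: action/result)
Total morphemes: 3

3 morphemes (dis- (prefix: not/apart) + agree (root) + -ment (suffix: action/result))


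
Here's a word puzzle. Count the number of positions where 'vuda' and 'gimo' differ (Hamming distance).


Alignment:
Position 1: 'v' vs 'g' = DIFFER
Position 2: 'u' vs 'i' = DIFFER
Position 3: 'd' vs 'm' = DIFFER
Position 4: 'a' vs 'o' = DIFFER
Total differences: 4

4


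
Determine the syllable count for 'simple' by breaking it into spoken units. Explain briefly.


Break 'simple' into syllables: sim-ple -> sim | ple = 2 syllables

2 syllables


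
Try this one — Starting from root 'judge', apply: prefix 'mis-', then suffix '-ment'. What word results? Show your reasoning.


Step 1: Add prefix 'mis-' to 'judge' = 'misjudge'
Step 2: Add suffix '-ment' to 'misjudge' = 'misjudgment'

misjudgment


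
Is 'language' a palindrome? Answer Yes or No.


Forward: 'language'
Reversed: 'egaugnal'
They differ.

No


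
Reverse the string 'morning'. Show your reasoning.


Reverse 'morning' character by character: 'gninrom'.

gninrom


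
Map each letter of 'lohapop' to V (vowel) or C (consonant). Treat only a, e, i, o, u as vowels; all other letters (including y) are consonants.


Letter mapping: l = C, o = V, h = C, a = V, p = C, o = V, p = C.

CVCVCVC


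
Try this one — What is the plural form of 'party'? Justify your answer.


Apply rule: Change -y to -ies (consonant + y). 'party' becomes 'parties'.

parties


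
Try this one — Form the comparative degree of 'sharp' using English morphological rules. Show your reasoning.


Apply comparative formation (add -er): 'sharp' -> 'sharper'.

sharper


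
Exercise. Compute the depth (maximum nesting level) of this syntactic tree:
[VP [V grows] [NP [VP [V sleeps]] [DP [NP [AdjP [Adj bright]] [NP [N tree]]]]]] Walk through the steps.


Count bracket nesting levels:
'[' at pos 0: depth = 1
'[' at pos 4: depth = 2
'[' at pos 14: depth = 2
'[' at pos 18: depth = 3
'[' at pos 22: depth = 4
'[' at pos 34: depth = 3
'[' at pos 38: depth = 4
'[' at pos 42: depth = 5
'[' at pos 48: depth = 6
'[' at pos 62: depth = 5
'[' at pos 66: depth = 6
Maximum depth reached: 6

6


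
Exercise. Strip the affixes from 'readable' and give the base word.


Remove suffix '-able' from 'readable' to get root 'read'.

read


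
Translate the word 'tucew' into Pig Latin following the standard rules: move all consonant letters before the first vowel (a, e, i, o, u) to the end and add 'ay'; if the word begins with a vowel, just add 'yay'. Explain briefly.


'tucew': move consonant cluster 't' to end and add 'ay': 'ucewtay'.

ucewtay


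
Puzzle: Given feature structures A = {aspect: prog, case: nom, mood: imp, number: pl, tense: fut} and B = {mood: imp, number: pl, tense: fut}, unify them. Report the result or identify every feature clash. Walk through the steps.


Compare features:
aspect: A=prog vs B=_ -> unified: prog
case: A=nom vs B=_ -> unified: nom
mood: A=imp vs B=imp -> unified: imp
number: A=pl vs B=pl -> unified: pl
tense: A=fut vs B=fut -> unified: fut
No clashes found.

Unified: {aspect: prog, case: nom, mood: imp, number: pl, tense: fut}


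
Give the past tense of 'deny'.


Apply rule: Change -y to -ied. 'deny' becomes 'denied'.

denied


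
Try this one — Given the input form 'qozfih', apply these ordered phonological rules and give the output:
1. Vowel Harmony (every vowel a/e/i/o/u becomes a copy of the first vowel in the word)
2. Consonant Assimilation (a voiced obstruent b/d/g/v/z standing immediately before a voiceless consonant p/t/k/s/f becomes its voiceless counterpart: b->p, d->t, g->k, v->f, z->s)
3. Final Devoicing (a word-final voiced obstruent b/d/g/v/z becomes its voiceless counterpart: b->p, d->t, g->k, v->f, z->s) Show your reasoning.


Starting form: 'qozfih'
Rule 1: Vowel Harmony: all vowels become 'o' (matching first vowel). 'qozfih' -> 'qozfoh'
Rule 2: Consonant Assimilation: voiced obstruent before voiceless consonant becomes voiceless ('zf' -> 'sf'). 'qozfoh' -> 'qosfoh'
Rule 3: Final Devoicing: final consonant 'h' is not one of the voiced obstruents b/d/g/v/z. No change.
Final form: 'qosfoh'

qosfoh


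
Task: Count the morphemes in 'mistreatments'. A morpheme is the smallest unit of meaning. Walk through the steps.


Decomposition: mis- (prefix) + treat (root) + -ment (suffix) + -s (plural) = 4 morpheme(s)

4 morphemes


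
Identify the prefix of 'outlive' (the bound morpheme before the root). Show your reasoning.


The word 'outlive' = 'out' (prefix) + 'live' (root). The prefix is 'out'.

out


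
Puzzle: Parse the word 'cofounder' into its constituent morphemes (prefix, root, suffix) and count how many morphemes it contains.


Step 1: Identify prefix: 'co' (meaning: together)
Step 2: Identify root: 'found'
Step 3: Identify suffix(es): 'er'
Decomposition: co- (prefix: together) + found (root) + -er (suffix: one who)
Total morphemes: 3

3 morphemes (co- (prefix: together) + found (root) + -er (suffix: one who))


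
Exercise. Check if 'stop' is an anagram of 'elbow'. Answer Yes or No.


Sorted letters of 'stop': 'opst'
Sorted letters of 'elbow': 'below'
They do not match.

No


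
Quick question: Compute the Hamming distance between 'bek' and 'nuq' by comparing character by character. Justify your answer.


Alignment:
Position 1: 'b' vs 'n' = DIFFER
Position 2: 'e' vs 'u' = DIFFER
Position 3: 'k' vs 'q' = DIFFER
Total differences: 3

3


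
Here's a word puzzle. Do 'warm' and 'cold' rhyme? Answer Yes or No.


Rime (stressed vowel + following sounds) of 'warm': -arm = /ɔːrm/
Rime of 'cold': -old = /oʊld/
/ɔːrm/ and /oʊld/ are different ending sounds, so the words do not rhyme.

No


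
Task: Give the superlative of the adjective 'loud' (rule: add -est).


Apply superlative formation (add -est): 'loud' -> 'loudest'.

loudest


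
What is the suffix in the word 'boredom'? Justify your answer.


The word 'boredom' = 'bore' (root) + '-dom' (suffix). The suffix is '-dom'.

dom


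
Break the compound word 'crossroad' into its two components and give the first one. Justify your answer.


Split 'crossroad' into 'cross' + 'road'. The first part is 'cross'.

cross


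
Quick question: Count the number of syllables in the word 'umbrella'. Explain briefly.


Break 'umbrella' into syllables: um-brel-la -> um | brel | la = 3 syllables

3 syllables


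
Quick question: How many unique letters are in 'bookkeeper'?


Unique letters in 'bookkeeper': {b, e, k, o, p, r} = 6 distinct letters.

6


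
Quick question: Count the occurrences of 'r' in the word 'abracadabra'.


Letter 'r' in 'abracadabra': found at position(s) 3, 10 = 2 occurrence(s).

2


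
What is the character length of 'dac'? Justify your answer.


Spell out 'dac' and number each letter: d(1), a(2), c(3). Total: 3 letters.

3


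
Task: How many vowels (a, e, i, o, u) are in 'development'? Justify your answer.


Vowels in 'development': e, e, o, e = 4 vowels.

4


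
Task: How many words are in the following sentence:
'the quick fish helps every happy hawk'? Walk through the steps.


Split into words: the | quick | fish | helps | every | happy | hawk = 7 words.

7


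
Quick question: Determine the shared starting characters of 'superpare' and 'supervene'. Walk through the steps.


Compare from the start: 5 characters match: 'super'. Mismatch at position 6: 'p' vs 'v'.

super


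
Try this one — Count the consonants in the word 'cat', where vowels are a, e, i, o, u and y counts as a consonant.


Consonants in 'cat': c, t = 2 consonants.

2


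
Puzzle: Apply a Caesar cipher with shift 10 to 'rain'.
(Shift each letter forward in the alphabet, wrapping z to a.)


Shift each letter by 10: r -> b, a -> k, i -> s, n -> x. Result: 'bksx'.

bksx


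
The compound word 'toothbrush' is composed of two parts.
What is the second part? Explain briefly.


Split 'toothbrush' into 'tooth' + 'brush'. The second part is 'brush'.

brush


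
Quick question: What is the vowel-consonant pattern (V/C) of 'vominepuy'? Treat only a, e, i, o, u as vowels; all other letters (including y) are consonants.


Letter mapping: v = C, o = V, m = C, i = V, n = C, e = V, p = C, u = V, y = C.

CVCVCVCVC


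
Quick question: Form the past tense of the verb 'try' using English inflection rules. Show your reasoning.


Apply rule: Change -y to -ied. 'try' becomes 'tried'.

tried


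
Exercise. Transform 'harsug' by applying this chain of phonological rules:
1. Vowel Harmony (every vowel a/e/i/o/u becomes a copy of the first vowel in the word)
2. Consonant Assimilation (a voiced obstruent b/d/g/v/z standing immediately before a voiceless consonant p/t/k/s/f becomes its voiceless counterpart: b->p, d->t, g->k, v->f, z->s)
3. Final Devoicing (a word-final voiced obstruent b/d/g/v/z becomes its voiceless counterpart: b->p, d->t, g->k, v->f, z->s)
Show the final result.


Starting form: 'harsug'
Rule 1: Vowel Harmony: all vowels become 'a' (matching first vowel). 'harsug' -> 'harsag'
Rule 2: Consonant Assimilation: no voiced obstruent (b/d/g/v/z) stands immediately before a voiceless consonant (p/t/k/s/f). No change.
Rule 3: Final Devoicing: word-final voiced obstruent 'g' becomes voiceless 'k'. 'harsag' -> 'harsak'
Final form: 'harsak'

harsak


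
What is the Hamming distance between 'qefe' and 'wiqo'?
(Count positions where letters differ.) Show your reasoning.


Alignment:
Position 1: 'q' vs 'w' = DIFFER
Position 2: 'e' vs 'i' = DIFFER
Position 3: 'f' vs 'q' = DIFFER
Position 4: 'e' vs 'o' = DIFFER
Total differences: 4

4


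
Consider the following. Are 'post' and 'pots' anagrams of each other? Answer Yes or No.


Sorted letters of 'post': 'opst'
Sorted letters of 'pots': 'opst'
They match.

Yes


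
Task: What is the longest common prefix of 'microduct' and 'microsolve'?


Compare from the start: 5 characters match: 'micro'. Mismatch at position 6: 'd' vs 's'.

micro


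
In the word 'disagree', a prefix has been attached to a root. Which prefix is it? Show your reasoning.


The word 'disagree' = 'dis' (prefix) + 'agree' (root). The prefix is 'dis'.

dis


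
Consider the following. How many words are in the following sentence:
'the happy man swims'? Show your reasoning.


Split into words: the | happy | man | swims = 4 words.

4


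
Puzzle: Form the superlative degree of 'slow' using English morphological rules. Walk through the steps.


Apply superlative formation (add -est): 'slow' -> 'slowest'.

slowest


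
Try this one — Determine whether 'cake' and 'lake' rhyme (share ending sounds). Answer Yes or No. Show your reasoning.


Rime (stressed vowel + following sounds) of 'cake': -ake = /eɪk/
Rime of 'lake': -ake = /eɪk/
/eɪk/ and /eɪk/ are the same ending sound, so the words rhyme.

Yes


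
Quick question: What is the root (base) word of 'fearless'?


Remove suffix '-less' from 'fearless' to get root 'fear'.

fear


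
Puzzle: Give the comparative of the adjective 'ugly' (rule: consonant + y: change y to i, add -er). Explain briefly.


Apply comparative formation (consonant + y: change y to i, add -er): 'ugly' -> 'uglier'.

uglier


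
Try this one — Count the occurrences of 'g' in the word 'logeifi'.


Letter 'g' in 'logeifi': found at position(s) 3 = 1 occurrence(s).

1


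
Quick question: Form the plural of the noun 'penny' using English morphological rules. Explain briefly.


Apply rule: Change -y to -ies (consonant + y). 'penny' becomes 'pennies'.

pennies


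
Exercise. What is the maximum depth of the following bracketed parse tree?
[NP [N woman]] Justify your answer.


Count bracket nesting levels:
'[' at pos 0: depth = 1
'[' at pos 4: depth = 2
Maximum depth reached: 2

2


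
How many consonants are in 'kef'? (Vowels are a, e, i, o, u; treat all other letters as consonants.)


Consonants in 'kef': k, f = 2 consonants.

2


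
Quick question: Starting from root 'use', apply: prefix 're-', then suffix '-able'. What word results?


Step 1: Add prefix 're-' to 'use' = 'reuse'
Step 2: Add suffix '-able' to 'reuse' = 'reusable'

reusable


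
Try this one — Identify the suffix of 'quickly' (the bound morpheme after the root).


The word 'quickly' = 'quick' (root) + '-ly' (suffix). The suffix is '-ly'.

ly


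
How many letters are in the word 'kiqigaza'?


Spell out 'kiqigaza' and number each letter: k(1), i(2), q(3), i(4), g(5), a(6), z(7), a(8). Total: 8 letters.

8


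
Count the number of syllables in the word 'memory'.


Break 'memory' into syllables: mem-o-ry -> mem | o | ry = 3 syllables

3 syllables


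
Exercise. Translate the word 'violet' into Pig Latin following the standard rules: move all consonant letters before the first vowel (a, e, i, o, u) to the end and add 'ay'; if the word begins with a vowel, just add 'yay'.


'violet': move consonant cluster 'v' to end and add 'ay': 'ioletvay'.

ioletvay


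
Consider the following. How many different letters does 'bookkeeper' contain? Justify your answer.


Unique letters in 'bookkeeper': {b, e, k, o, p, r} = 6 distinct letters.

6


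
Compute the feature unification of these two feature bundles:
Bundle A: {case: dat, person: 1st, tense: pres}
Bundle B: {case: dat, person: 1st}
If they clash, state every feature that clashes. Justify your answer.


Compare features:
case: A=dat vs B=dat -> unified: dat
person: A=1st vs B=1st -> unified: 1st
tense: A=pres vs B=_ -> unified: pres
No clashes found.

Unified: {case: dat, person: 1st, tense: pres}


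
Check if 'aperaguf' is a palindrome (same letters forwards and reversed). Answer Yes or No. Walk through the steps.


Forward: 'aperaguf'
Reversed: 'fugarepa'
They differ.

No


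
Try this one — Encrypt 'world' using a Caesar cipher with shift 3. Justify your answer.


Shift each letter by 3: w -> z, o -> r, r -> u, l -> o, d -> g. Result: 'zruog'.

zruog


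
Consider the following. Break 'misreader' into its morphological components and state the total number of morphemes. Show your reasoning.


Step 1: Identify prefix: 'mis' (meaning: wrongly)
Step 2: Identify root: 'read'
Step 3: Identify suffix(es): 'er'
Decomposition: mis- (prefix: wrongly) + read (root) + -er (suffix: one who)
Total morphemes: 3

3 morphemes (mis- (prefix: wrongly) + read (root) + -er (suffix: one who))


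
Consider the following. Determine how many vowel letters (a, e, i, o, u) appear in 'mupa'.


Vowels in 'mupa': u, a = 2 vowels.

2


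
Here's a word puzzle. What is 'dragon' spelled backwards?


Reverse 'dragon' character by character: 'nogard'.

nogard


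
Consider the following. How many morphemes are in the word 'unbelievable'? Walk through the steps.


Decomposition: un- (prefix) + believe (root) + -able (suffix) = 3 morpheme(s)

3 morphemes


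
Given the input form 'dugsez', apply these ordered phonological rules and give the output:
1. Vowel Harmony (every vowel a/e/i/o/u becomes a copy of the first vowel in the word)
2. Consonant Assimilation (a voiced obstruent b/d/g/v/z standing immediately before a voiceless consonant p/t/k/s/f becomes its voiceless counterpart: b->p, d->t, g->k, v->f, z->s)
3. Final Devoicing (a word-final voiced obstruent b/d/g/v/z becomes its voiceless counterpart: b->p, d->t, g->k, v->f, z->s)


Starting form: 'dugsez'
Rule 1: Vowel Harmony: all vowels become 'u' (matching first vowel). 'dugsez' -> 'dugsuz'
Rule 2: Consonant Assimilation: voiced obstruent before voiceless consonant becomes voiceless ('gs' -> 'ks'). 'dugsuz' -> 'duksuz'
Rule 3: Final Devoicing: word-final voiced obstruent 'z' becomes voiceless 's'. 'duksuz' -> 'duksus'
Final form: 'duksus'

duksus


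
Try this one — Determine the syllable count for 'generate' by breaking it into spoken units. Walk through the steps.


Break 'generate' into syllables: gen-er-ate -> gen | er | ate = 3 syllables

3 syllables


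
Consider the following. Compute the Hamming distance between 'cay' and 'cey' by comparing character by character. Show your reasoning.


Alignment:
Position 1: 'c' vs 'c' = match
Position 2: 'a' vs 'e' = DIFFER
Position 3: 'y' vs 'y' = match
Total differences: 1

1


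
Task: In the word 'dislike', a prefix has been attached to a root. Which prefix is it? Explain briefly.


The word 'dislike' = 'dis' (prefix) + 'like' (root). The prefix is 'dis'.

dis


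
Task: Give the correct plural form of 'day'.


Apply rule: Add -s. 'day' becomes 'days'.

days


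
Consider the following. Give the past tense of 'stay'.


Apply rule: Add -ed. 'stay' becomes 'stayed'.

stayed


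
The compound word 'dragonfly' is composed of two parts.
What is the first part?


Split 'dragonfly' into 'dragon' + 'fly'. The first part is 'dragon'.

dragon


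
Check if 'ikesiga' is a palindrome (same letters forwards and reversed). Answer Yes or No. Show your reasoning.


Forward: 'ikesiga'
Reversed: 'agiseki'
They differ.

No


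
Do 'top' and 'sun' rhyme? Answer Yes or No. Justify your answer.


Rime (stressed vowel + following sounds) of 'top': -op = /ɒp/
Rime of 'sun': -un = /ʌn/
/ɒp/ and /ʌn/ are different ending sounds, so the words do not rhyme.

No


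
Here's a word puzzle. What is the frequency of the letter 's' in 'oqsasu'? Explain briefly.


Letter 's' in 'oqsasu': found at position(s) 3, 5 = 2 occurrence(s).

2


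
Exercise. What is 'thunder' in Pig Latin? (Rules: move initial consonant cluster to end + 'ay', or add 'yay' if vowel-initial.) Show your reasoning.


'thunder': move consonant cluster 'th' to end and add 'ay': 'underthay'.

underthay


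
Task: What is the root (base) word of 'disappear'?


Remove prefix 'dis' from 'disappear' to get root 'appear'.

appear


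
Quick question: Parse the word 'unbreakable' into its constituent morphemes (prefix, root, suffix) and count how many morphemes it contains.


Step 1: Identify prefix: 'un' (meaning: not/reverse)
Step 2: Identify root: 'break'
Step 3: Identify suffix(es): 'able'
Decomposition: un- (prefix: not/reverse) + break (root) + -able (suffix: capable of)
Total morphemes: 3

3 morphemes (un- (prefix: not/reverse) + break (root) + -able (suffix: capable of))


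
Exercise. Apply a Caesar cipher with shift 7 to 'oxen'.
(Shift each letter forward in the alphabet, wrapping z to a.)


Shift each letter by 7: o -> v, x -> e, e -> l, n -> u. Result: 'velu'.

velu


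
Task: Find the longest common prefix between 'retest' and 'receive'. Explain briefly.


Compare from the start: 2 characters match: 're'. Mismatch at position 3: 't' vs 'c'.

re


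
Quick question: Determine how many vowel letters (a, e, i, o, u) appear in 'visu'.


Vowels in 'visu': i, u = 2 vowels.

2


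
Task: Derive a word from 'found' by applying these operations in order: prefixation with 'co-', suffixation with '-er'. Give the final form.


Step 1: Add prefix 'co-' to 'found' = 'cofound'
Step 2: Add suffix '-er' to 'cofound' = 'cofounder'

cofounder


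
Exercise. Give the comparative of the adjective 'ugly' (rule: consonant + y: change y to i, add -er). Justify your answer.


Apply comparative formation (consonant + y: change y to i, add -er): 'ugly' -> 'uglier'.

uglier


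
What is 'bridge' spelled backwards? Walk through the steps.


Reverse 'bridge' character by character: 'egdirb'.

egdirb


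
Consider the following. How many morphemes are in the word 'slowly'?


Decomposition: slow (root) + -ly (suffix) = 2 morpheme(s)

2 morphemes


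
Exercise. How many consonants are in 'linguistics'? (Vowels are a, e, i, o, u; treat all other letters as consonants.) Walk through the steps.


Consonants in 'linguistics': l, n, g, s, t, c, s = 7 consonants.

7


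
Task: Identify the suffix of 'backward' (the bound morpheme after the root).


The word 'backward' = 'back' (root) + '-ward' (suffix). The suffix is '-ward'.

ward


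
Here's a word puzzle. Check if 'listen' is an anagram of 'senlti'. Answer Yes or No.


Sorted letters of 'listen': 'eilnst'
Sorted letters of 'senlti': 'eilnst'
They match.

Yes


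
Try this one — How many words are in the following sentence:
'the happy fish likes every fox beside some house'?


Split into words: the | happy | fish | likes | every | fox | beside | some | house = 9 words.

9


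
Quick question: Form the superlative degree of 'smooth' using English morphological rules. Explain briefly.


Apply superlative formation (add -est): 'smooth' -> 'smoothest'.

smoothest


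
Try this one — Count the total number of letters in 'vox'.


Spell out 'vox' and number each letter: v(1), o(2), x(3). Total: 3 letters.

3


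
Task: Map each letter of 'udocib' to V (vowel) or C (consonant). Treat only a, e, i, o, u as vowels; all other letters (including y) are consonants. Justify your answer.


Letter mapping: u = V, d = C, o = V, c = C, i = V, b = C.

VCVCVC


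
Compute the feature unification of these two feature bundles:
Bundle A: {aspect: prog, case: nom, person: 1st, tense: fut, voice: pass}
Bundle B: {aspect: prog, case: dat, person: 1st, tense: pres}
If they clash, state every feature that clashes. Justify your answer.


Compare features:
aspect: A=prog vs B=prog -> unified: prog
case: A=nom vs B=dat -> CLASH
person: A=1st vs B=1st -> unified: 1st
tense: A=fut vs B=pres -> CLASH
voice: A=pass vs B=_ -> unified: pass
Clashes detected on features 'case' (nom vs dat) and 'tense' (fut vs pres); unification fails.

CLASH on 'case' (nom vs dat) and 'tense' (fut vs pres)


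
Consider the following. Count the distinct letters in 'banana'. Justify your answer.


Unique letters in 'banana': {a, b, n} = 3 distinct letters.

3


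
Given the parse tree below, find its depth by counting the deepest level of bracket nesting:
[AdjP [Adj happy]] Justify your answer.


Count bracket nesting levels:
'[' at pos 0: depth = 1
'[' at pos 6: depth = 2
Maximum depth reached: 2

2


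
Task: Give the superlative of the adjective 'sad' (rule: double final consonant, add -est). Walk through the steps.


Apply superlative formation (double final consonant, add -est): 'sad' -> 'saddest'.

saddest


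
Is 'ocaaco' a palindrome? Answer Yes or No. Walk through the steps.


Forward: 'ocaaco'
Reversed: 'ocaaco'
They are identical.

Yes


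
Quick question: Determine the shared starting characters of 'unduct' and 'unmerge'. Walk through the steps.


Compare from the start: 2 characters match: 'un'. Mismatch at position 3: 'd' vs 'm'.

un


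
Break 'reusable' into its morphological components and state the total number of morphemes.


Step 1: Identify prefix: 're' (meaning: again)
Step 2: Identify root: 'use'
Step 3: Identify suffix(es): 'able'
Decomposition: re- (prefix: again) + use (root) + -able (suffix: capable of)
Total morphemes: 3

3 morphemes (re- (prefix: again) + use (root) + -able (suffix: capable of))


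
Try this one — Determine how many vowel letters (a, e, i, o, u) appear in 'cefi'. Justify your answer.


Vowels in 'cefi': e, i = 2 vowels.

2


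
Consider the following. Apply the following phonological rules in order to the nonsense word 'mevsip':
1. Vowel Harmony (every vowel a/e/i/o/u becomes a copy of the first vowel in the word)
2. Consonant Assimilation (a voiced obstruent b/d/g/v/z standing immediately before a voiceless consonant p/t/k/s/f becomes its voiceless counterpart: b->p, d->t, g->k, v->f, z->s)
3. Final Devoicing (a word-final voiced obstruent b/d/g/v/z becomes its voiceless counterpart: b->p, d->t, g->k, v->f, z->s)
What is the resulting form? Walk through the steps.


Starting form: 'mevsip'
Rule 1: Vowel Harmony: all vowels become 'e' (matching first vowel). 'mevsip' -> 'mevsep'
Rule 2: Consonant Assimilation: voiced obstruent before voiceless consonant becomes voiceless ('vs' -> 'fs'). 'mevsep' -> 'mefsep'
Rule 3: Final Devoicing: final consonant 'p' is not one of the voiced obstruents b/d/g/v/z. No change.
Final form: 'mefsep'

mefsep


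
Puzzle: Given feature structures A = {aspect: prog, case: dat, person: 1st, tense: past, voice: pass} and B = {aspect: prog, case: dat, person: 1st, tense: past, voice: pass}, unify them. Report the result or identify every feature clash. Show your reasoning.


Compare features:
aspect: A=prog vs B=prog -> unified: prog
case: A=dat vs B=dat -> unified: dat
person: A=1st vs B=1st -> unified: 1st
tense: A=past vs B=past -> unified: past
voice: A=pass vs B=pass -> unified: pass
No clashes found.

Unified: {aspect: prog, case: dat, person: 1st, tense: past, voice: pass}


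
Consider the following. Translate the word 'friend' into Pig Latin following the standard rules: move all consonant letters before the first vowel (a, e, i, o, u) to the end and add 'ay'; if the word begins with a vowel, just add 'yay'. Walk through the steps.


'friend': move consonant cluster 'fr' to end and add 'ay': 'iendfray'.

iendfray


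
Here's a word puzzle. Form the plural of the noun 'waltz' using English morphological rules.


Apply rule: Add -es (sibilant/fricative ending). 'waltz' becomes 'waltzes'.

waltzes


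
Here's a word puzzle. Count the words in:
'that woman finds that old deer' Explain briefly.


Split into words: that | woman | finds | that | old | deer = 6 words.

6


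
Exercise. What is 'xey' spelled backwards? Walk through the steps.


Reverse 'xey' character by character: 'yex'.

yex


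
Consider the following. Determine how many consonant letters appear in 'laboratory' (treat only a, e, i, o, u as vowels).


Consonants in 'laboratory': l, b, r, t, r, y = 6 consonants.

6


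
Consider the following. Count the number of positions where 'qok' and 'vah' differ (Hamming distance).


Alignment:
Position 1: 'q' vs 'v' = DIFFER
Position 2: 'o' vs 'a' = DIFFER
Position 3: 'k' vs 'h' = DIFFER
Total differences: 3

3


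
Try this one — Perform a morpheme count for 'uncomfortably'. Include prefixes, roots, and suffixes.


Decomposition: un- (prefix) + comfort (root) + -able (suffix) + -ly (suffix) = 4 morpheme(s)

4 morphemes


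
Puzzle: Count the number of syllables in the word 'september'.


Break 'september' into syllables: sep-tem-ber -> sep | tem | ber = 3 syllables

3 syllables


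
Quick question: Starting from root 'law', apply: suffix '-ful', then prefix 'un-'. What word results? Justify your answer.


Step 1: Add suffix '-ful' to 'law' = 'lawful'
Step 2: Add prefix 'un-' to 'lawful' = 'unlawful'

unlawful


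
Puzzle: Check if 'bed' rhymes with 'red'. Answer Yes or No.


Rime (stressed vowel + following sounds) of 'bed': -ed = /ɛd/
Rime of 'red': -ed = /ɛd/
/ɛd/ and /ɛd/ are the same ending sound, so the words rhyme.

Yes


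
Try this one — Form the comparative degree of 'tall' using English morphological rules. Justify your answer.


Apply comparative formation (add -er): 'tall' -> 'taller'.

taller


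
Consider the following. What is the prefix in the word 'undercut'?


The word 'undercut' = 'under' (prefix) + 'cut' (root). The prefix is 'under'.

under


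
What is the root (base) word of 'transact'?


Remove prefix 'trans' from 'transact' to get root 'act'.

act


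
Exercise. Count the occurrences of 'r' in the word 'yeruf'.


Letter 'r' in 'yeruf': found at position(s) 3 = 1 occurrence(s).

1


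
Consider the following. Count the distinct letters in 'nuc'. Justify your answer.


Unique letters in 'nuc': {c, n, u} = 3 distinct letters.

3


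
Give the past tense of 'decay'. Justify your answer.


Apply rule: Add -ed. 'decay' becomes 'decayed'.

decayed


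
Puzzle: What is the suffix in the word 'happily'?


The word 'happily' = 'happy' (root) + '-ly' (suffix). The suffix is '-ly'.

ly


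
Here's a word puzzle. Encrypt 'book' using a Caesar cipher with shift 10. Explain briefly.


Shift each letter by 10: b -> l, o -> y, o -> y, k -> u. Result: 'lyyu'.

lyyu


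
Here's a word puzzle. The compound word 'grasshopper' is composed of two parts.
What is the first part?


Split 'grasshopper' into 'grass' + 'hopper'. The first part is 'grass'.

grass


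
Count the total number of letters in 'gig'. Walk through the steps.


Spell out 'gig' and number each letter: g(1), i(2), g(3). Total: 3 letters.

3


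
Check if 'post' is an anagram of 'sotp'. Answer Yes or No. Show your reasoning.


Sorted letters of 'post': 'opst'
Sorted letters of 'sotp': 'opst'
They match.

Yes


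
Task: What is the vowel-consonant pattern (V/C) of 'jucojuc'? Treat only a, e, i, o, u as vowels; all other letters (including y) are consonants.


Letter mapping: j = C, u = V, c = C, o = V, j = C, u = V, c = C.

CVCVCVC


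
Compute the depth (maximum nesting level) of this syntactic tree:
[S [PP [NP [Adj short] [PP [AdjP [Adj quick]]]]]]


Count bracket nesting levels:
'[' at pos 0: depth = 1
'[' at pos 3: depth = 2
'[' at pos 7: depth = 3
'[' at pos 11: depth = 4
'[' at pos 23: depth = 4
'[' at pos 27: depth = 5
'[' at pos 33: depth = 6
Maximum depth reached: 6

6


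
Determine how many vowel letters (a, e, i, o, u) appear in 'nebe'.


Vowels in 'nebe': e, e = 2 vowels.

2


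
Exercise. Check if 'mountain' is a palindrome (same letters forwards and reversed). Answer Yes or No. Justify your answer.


Forward: 'mountain'
Reversed: 'niatnuom'
They differ.

No


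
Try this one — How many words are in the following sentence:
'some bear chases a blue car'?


Split into words: some | bear | chases | a | blue | car = 6 words.

6


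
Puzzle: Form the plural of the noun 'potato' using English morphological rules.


Apply rule: Add -es (consonant + o). 'potato' becomes 'potatoes'.

potatoes


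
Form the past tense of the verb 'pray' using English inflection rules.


Apply rule: Add -ed. 'pray' becomes 'prayed'.

prayed


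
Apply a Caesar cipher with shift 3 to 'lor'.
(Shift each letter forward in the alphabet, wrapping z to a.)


Shift each letter by 3: l -> o, o -> r, r -> u. Result: 'oru'.

oru


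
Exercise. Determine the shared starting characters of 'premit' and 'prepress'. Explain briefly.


Compare from the start: 3 characters match: 'pre'. Mismatch at position 4: 'm' vs 'p'.

pre


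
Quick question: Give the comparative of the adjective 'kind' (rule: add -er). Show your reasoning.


Apply comparative formation (add -er): 'kind' -> 'kinder'.

kinder


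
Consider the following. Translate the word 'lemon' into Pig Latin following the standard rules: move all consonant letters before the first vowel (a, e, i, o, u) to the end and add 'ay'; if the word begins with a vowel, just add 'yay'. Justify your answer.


'lemon': move consonant cluster 'l' to end and add 'ay': 'emonlay'.

emonlay


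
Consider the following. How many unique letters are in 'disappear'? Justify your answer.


Unique letters in 'disappear': {a, d, e, i, p, r, s} = 7 distinct letters.

7


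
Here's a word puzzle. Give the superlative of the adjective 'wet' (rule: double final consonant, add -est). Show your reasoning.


Apply superlative formation (double final consonant, add -est): 'wet' -> 'wettest'.

wettest


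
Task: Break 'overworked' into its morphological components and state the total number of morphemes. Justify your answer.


Step 1: Identify prefix: 'over' (meaning: excessively)
Step 2: Identify root: 'work'
Step 3: Identify suffix(es): 'ed'
Decomposition: over- (prefix: excessively) + work (root) + -ed (suffix: past)
Total morphemes: 3

3 morphemes (over- (prefix: excessively) + work (root) + -ed (suffix: past))


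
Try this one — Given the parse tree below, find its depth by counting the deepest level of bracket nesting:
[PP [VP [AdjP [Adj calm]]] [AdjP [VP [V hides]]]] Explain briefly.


Count bracket nesting levels:
'[' at pos 0: depth = 1
'[' at pos 4: depth = 2
'[' at pos 8: depth = 3
'[' at pos 14: depth = 4
'[' at pos 27: depth = 2
'[' at pos 33: depth = 3
'[' at pos 37: depth = 4
Maximum depth reached: 4

4


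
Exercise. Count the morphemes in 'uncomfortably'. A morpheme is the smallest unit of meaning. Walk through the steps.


Decomposition: un- (prefix) + comfort (root) + -able (suffix) + -ly (suffix) = 4 morpheme(s)

4 morphemes


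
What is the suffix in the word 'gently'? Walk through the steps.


The word 'gently' = 'gentle' (root) + '-ly' (suffix). The suffix is '-ly'.

ly


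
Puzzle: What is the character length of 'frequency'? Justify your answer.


Spell out 'frequency' and number each letter: f(1), r(2), e(3), q(4), u(5), e(6), n(7), c(8), y(9). Total: 9 letters.

9


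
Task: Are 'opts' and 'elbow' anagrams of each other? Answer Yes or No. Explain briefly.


Sorted letters of 'opts': 'opst'
Sorted letters of 'elbow': 'below'
They do not match.

No


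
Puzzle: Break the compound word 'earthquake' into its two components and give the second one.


Split 'earthquake' into 'earth' + 'quake'. The second part is 'quake'.

quake


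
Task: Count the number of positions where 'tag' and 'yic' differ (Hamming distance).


Alignment:
Position 1: 't' vs 'y' = DIFFER
Position 2: 'a' vs 'i' = DIFFER
Position 3: 'g' vs 'c' = DIFFER
Total differences: 3

3


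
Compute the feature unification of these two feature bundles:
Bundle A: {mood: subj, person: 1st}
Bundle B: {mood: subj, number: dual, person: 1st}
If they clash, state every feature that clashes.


Compare features:
mood: A=subj vs B=subj -> unified: subj
number: A=_ vs B=dual -> unified: dual
person: A=1st vs B=1st -> unified: 1st
No clashes found.

Unified: {mood: subj, number: dual, person: 1st}


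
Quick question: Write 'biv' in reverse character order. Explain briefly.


Reverse 'biv' character by character: 'vib'.

vib


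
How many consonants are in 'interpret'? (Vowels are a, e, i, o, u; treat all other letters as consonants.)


Consonants in 'interpret': n, t, r, p, r, t = 6 consonants.

6


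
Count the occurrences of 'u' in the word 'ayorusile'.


Letter 'u' in 'ayorusile': found at position(s) 5 = 1 occurrence(s).

1


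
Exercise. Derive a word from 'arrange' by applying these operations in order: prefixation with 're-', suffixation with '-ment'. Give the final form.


Step 1: Add prefix 're-' to 'arrange' = 'rearrange'
Step 2: Add suffix '-ment' to 'rearrange' = 'rearrangement'

rearrangement


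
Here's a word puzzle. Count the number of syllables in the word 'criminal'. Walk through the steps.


Break 'criminal' into syllables: crim-i-nal -> crim | i | nal = 3 syllables

3 syllables


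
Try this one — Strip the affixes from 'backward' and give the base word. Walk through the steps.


Remove suffix '-ward' from 'backward' to get root 'back'.

back


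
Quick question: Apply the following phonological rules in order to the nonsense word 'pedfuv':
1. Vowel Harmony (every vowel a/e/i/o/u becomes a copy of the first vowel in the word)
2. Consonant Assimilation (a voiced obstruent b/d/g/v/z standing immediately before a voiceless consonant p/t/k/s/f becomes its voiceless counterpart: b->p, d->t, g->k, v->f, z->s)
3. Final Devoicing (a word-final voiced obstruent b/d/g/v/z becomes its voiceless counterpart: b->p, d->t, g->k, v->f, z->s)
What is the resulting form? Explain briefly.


Starting form: 'pedfuv'
Rule 1: Vowel Harmony: all vowels become 'e' (matching first vowel). 'pedfuv' -> 'pedfev'
Rule 2: Consonant Assimilation: voiced obstruent before voiceless consonant becomes voiceless ('df' -> 'tf'). 'pedfev' -> 'petfev'
Rule 3: Final Devoicing: word-final voiced obstruent 'v' becomes voiceless 'f'. 'petfev' -> 'petfef'
Final form: 'petfef'

petfef
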